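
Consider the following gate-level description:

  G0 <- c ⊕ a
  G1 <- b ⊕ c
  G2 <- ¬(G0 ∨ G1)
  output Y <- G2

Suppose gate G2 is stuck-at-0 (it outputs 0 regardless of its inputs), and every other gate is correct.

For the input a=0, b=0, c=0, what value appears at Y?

Propagate with G2 forced: G0=0, G1=0, G2=0 [stuck-at-0].
So Y = 0. (Without the fault it would be 1.)

0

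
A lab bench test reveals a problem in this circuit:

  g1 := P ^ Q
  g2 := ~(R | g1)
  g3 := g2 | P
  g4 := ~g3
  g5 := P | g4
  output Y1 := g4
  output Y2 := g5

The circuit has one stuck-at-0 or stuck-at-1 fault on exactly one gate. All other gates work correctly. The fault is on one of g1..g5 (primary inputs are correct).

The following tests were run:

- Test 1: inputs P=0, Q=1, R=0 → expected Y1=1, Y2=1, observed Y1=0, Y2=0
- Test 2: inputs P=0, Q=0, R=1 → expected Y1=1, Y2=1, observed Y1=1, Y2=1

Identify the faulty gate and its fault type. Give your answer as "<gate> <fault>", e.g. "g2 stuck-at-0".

g1 stuck-at-0

Fault-free values for test 1 (P=0, Q=1, R=0): g1=1, g2=0, g3=0, g4=1, g5=1, giving Y1=1, Y2=1. Observed Y1=0, Y2=0.
Test 1: faults giving observed Y1=0, Y2=0 are {g1 stuck-at-0, g2 stuck-at-1, g3 stuck-at-1, g4 stuck-at-0}.
Test 2 (P=0, Q=0, R=1): fault-free g1=0, g2=0, g3=0, g4=1, g5=1 → Y1=1, Y2=1; observed Y1=1, Y2=1. Eliminates g2 stuck-at-1, g3 stuck-at-1, g4 stuck-at-0.
Only g1 stuck-at-0 is consistent with every test.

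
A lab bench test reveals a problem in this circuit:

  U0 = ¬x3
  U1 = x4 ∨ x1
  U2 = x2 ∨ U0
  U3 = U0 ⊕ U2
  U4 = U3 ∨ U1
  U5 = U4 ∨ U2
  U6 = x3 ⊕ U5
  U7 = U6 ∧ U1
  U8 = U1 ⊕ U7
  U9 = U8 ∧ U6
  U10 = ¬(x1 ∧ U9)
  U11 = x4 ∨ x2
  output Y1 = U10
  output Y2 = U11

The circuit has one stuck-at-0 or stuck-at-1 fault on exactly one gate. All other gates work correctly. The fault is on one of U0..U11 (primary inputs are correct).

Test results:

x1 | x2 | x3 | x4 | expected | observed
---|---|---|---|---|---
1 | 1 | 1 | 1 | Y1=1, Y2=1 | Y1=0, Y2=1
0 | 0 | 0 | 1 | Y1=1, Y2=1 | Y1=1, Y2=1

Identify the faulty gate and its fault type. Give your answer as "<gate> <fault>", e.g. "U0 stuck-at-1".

U9 stuck-at-1

Fault-free values for test 1 (x1=1, x2=1, x3=1, x4=1): U0=0, U1=1, U2=1, U3=1, U4=1, U5=1, U6=0, U7=0, U8=1, U9=0, U10=1, U11=1, giving Y1=1, Y2=1. Observed Y1=0, Y2=1.
Test 1: faults giving observed Y1=0, Y2=1 are {U9 stuck-at-1, U10 stuck-at-0}.
Test 2 (x1=0, x2=0, x3=0, x4=1): fault-free U0=1, U1=1, U2=1, U3=0, U4=1, U5=1, U6=1, U7=1, U8=0, U9=0, U10=1, U11=1 → Y1=1, Y2=1; observed Y1=1, Y2=1. Eliminates U10 stuck-at-0.
Only U9 stuck-at-1 is consistent with every test.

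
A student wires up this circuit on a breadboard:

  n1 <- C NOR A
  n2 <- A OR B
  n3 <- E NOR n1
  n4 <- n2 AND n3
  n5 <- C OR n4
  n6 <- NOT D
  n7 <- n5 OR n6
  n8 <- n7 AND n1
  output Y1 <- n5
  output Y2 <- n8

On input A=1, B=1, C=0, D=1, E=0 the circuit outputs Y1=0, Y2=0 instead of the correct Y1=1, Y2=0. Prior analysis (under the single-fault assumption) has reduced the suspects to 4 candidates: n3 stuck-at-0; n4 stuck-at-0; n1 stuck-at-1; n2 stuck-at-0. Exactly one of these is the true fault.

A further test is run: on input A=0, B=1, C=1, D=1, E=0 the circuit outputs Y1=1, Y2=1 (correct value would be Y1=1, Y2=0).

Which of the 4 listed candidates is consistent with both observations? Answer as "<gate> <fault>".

Evaluate each candidate on input A=0, B=1, C=1, D=1, E=0:
  n3 stuck-at-0: n1=0, n2=1, n3=0 [stuck-at-0], n4=0, n5=1, n6=0, n7=1, n8=0 → Y1=1, Y2=0 — eliminated
  n4 stuck-at-0: n1=0, n2=1, n3=1, n4=0 [stuck-at-0], n5=1, n6=0, n7=1, n8=0 → Y1=1, Y2=0 — eliminated
  n1 stuck-at-1: n1=1 [stuck-at-1], n2=1, n3=0, n4=0, n5=1, n6=0, n7=1, n8=1 → Y1=1, Y2=1 — matches
  n2 stuck-at-0: n1=0, n2=0 [stuck-at-0], n3=1, n4=0, n5=1, n6=0, n7=1, n8=0 → Y1=1, Y2=0 — eliminated
Only n1 stuck-at-1 reproduces the observed Y1=1, Y2=1.

n1 stuck-at-1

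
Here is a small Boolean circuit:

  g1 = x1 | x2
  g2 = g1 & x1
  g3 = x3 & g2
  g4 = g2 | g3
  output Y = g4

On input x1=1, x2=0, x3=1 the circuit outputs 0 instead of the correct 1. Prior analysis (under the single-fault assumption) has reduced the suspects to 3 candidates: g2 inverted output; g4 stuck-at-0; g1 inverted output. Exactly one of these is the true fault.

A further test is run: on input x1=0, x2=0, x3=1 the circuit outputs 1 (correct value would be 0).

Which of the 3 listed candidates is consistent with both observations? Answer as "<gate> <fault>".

g2 inverted output

Evaluate each candidate on input x1=0, x2=0, x3=1:
  g2 inverted output: g1=0, g2=1 [inverted output], g3=1, g4=1 → 1 — matches
  g4 stuck-at-0: g1=0, g2=0, g3=0, g4=0 [stuck-at-0] → 0 — eliminated
  g1 inverted output: g1=1 [inverted output], g2=0, g3=0, g4=0 → 0 — eliminated
Only g2 inverted output reproduces the observed 1.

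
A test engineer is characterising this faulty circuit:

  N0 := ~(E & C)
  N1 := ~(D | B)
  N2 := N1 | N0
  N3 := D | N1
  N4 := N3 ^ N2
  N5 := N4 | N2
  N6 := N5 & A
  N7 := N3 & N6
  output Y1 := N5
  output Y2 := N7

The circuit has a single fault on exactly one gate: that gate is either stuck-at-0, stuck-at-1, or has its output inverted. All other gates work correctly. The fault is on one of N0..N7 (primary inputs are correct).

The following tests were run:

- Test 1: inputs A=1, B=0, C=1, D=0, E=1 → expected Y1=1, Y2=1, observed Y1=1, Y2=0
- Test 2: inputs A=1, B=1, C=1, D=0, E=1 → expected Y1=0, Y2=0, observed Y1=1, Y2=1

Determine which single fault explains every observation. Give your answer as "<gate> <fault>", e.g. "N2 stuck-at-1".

Fault-free values for test 1 (A=1, B=0, C=1, D=0, E=1): N0=0, N1=1, N2=1, N3=1, N4=0, N5=1, N6=1, N7=1, giving Y1=1, Y2=1. Observed Y1=1, Y2=0.
Test 1: faults giving observed Y1=1, Y2=0 are {N3 stuck-at-0, N3 inverted output, N6 stuck-at-0, N6 inverted output, N7 stuck-at-0, N7 inverted output}.
Test 2 (A=1, B=1, C=1, D=0, E=1): fault-free N0=0, N1=0, N2=0, N3=0, N4=0, N5=0, N6=0, N7=0 → Y1=0, Y2=0; observed Y1=1, Y2=1. Eliminates N3 stuck-at-0, N6 stuck-at-0, N6 inverted output, N7 stuck-at-0, N7 inverted output.
Only N3 inverted output is consistent with every test.

N3 inverted output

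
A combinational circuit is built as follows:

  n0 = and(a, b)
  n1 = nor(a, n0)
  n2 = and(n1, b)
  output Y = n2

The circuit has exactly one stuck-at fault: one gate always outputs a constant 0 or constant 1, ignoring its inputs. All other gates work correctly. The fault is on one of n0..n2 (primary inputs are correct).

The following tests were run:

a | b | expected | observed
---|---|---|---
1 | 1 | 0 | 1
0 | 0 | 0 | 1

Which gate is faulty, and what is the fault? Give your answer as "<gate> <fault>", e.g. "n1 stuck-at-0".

Fault-free values for test 1 (a=1, b=1): n0=1, n1=0, n2=0, giving Y=0. Observed 1.
Test 1: faults giving observed 1 are {n1 stuck-at-1, n2 stuck-at-1}.
Test 2 (a=0, b=0): fault-free n0=0, n1=1, n2=0 → 0; observed 1. Eliminates n1 stuck-at-1.
Only n2 stuck-at-1 is consistent with every test.

n2 stuck-at-1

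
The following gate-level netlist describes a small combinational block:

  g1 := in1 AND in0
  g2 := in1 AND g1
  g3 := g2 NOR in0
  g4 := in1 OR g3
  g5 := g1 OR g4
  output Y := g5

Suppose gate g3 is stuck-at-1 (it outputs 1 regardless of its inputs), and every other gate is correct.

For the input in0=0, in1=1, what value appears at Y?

Propagate with g3 forced: g1=0, g2=0, g3=1 [stuck-at-1], g4=1, g5=1.
So Y = 1. (Same as the fault-free value — the fault is masked on this input.)

1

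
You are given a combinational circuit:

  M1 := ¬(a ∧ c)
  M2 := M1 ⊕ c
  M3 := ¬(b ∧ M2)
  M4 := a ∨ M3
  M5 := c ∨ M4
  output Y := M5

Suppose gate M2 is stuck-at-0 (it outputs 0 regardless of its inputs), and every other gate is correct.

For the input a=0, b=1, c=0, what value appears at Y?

1

Propagate with M2 forced: M1=1, M2=0 [stuck-at-0], M3=1, M4=1, M5=1.
So Y = 1. (Without the fault it would be 0.)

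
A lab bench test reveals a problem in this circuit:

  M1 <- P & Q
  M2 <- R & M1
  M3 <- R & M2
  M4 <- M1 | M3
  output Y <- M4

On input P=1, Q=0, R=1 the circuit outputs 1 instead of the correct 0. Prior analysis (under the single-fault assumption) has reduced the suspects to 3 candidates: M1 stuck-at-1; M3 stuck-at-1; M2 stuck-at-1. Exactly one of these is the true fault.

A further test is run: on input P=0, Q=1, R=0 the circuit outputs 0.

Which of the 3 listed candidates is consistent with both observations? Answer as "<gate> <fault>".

M2 stuck-at-1

Evaluate each candidate on input P=0, Q=1, R=0:
  M1 stuck-at-1: M1=1 [stuck-at-1], M2=0, M3=0, M4=1 → 1 — eliminated
  M3 stuck-at-1: M1=0, M2=0, M3=1 [stuck-at-1], M4=1 → 1 — eliminated
  M2 stuck-at-1: M1=0, M2=1 [stuck-at-1], M3=0, M4=0 → 0 — matches
Only M2 stuck-at-1 reproduces the observed 0.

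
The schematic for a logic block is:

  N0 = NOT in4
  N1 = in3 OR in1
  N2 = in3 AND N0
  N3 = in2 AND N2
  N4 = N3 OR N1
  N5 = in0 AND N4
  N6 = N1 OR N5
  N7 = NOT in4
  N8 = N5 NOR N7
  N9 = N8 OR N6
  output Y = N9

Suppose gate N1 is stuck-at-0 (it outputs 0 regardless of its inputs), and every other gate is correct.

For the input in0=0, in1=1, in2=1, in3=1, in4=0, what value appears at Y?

Propagate with N1 forced: N0=1, N1=0 [stuck-at-0], N2=1, N3=1, N4=1, N5=0, N6=0, N7=1, N8=0, N9=0.
So Y = 0. (Without the fault it would be 1.)

0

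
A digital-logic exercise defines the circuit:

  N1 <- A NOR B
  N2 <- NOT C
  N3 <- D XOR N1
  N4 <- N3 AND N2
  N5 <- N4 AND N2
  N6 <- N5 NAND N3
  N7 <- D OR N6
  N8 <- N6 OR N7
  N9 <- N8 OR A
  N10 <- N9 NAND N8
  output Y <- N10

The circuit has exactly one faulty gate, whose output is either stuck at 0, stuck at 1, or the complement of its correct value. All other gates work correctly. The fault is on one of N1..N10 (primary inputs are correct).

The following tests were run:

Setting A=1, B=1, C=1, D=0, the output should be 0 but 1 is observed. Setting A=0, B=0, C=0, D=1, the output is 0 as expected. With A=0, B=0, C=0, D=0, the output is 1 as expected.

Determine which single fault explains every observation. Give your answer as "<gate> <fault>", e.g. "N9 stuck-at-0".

Fault-free values for test 1 (A=1, B=1, C=1, D=0): N1=0, N2=0, N3=0, N4=0, N5=0, N6=1, N7=1, N8=1, N9=1, N10=0, giving Y=0. Observed 1.
Test 1: faults giving observed 1 are {N6 stuck-at-0, N6 inverted output, N8 stuck-at-0, N8 inverted output, N9 stuck-at-0, N9 inverted output, N10 stuck-at-1, N10 inverted output}.
Test 2 (A=0, B=0, C=0, D=1): fault-free N1=1, N2=1, N3=0, N4=0, N5=0, N6=1, N7=1, N8=1, N9=1, N10=0 → 0; observed 0. Eliminates N8 stuck-at-0, N8 inverted output, N9 stuck-at-0, N9 inverted output, N10 stuck-at-1, N10 inverted output.
Test 3 (A=0, B=0, C=0, D=0): fault-free N1=1, N2=1, N3=1, N4=1, N5=1, N6=0, N7=0, N8=0, N9=0, N10=1 → 1; observed 1. Eliminates N6 inverted output.
Only N6 stuck-at-0 is consistent with every test.

N6 stuck-at-0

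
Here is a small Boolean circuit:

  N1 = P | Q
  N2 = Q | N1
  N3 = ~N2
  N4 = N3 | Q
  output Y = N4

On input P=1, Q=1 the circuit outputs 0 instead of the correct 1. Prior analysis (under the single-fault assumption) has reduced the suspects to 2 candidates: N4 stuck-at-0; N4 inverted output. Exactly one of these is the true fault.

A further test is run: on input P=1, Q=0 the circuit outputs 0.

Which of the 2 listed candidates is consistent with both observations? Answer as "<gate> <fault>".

Evaluate each candidate on input P=1, Q=0:
  N4 stuck-at-0: N1=1, N2=1, N3=0, N4=0 [stuck-at-0] → 0 — matches
  N4 inverted output: N1=1, N2=1, N3=0, N4=1 [inverted output] → 1 — eliminated
Only N4 stuck-at-0 reproduces the observed 0.

N4 stuck-at-0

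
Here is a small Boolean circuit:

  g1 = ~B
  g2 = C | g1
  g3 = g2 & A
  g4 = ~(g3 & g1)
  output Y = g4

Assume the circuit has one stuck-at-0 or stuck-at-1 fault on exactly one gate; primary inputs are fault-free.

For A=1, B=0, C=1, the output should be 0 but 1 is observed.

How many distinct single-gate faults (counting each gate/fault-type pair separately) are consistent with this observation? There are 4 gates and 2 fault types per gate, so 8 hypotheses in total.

Fault-free: g1=1, g2=1, g3=1, g4=0 → 0. Observed 1.
  g1 stuck-at-0: output 1 ✓
  g1 stuck-at-1: output 0 ✗
  g2 stuck-at-0: output 1 ✓
  g2 stuck-at-1: output 0 ✗
  g3 stuck-at-0: output 1 ✓
  g3 stuck-at-1: output 0 ✗
  g4 stuck-at-0: output 0 ✗
  g4 stuck-at-1: output 1 ✓
Consistent faults: {g1 stuck-at-0, g2 stuck-at-0, g3 stuck-at-0, g4 stuck-at-1} — 4 in all.

4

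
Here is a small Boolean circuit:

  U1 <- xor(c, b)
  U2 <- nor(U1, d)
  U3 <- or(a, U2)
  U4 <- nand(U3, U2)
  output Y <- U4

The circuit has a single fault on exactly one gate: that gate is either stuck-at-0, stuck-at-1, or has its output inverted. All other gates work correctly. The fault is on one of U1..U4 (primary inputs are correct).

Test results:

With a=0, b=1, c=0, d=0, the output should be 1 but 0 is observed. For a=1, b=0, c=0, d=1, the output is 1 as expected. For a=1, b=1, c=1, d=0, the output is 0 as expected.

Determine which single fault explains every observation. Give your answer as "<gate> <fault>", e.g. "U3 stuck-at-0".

U1 stuck-at-0

Fault-free values for test 1 (a=0, b=1, c=0, d=0): U1=1, U2=0, U3=0, U4=1, giving Y=1. Observed 0.
Test 1: faults giving observed 0 are {U1 stuck-at-0, U1 inverted output, U2 stuck-at-1, U2 inverted output, U4 stuck-at-0, U4 inverted output}.
Test 2 (a=1, b=0, c=0, d=1): fault-free U1=0, U2=0, U3=1, U4=1 → 1; observed 1. Eliminates U2 stuck-at-1, U2 inverted output, U4 stuck-at-0, U4 inverted output.
Test 3 (a=1, b=1, c=1, d=0): fault-free U1=0, U2=1, U3=1, U4=0 → 0; observed 0. Eliminates U1 inverted output.
Only U1 stuck-at-0 is consistent with every test.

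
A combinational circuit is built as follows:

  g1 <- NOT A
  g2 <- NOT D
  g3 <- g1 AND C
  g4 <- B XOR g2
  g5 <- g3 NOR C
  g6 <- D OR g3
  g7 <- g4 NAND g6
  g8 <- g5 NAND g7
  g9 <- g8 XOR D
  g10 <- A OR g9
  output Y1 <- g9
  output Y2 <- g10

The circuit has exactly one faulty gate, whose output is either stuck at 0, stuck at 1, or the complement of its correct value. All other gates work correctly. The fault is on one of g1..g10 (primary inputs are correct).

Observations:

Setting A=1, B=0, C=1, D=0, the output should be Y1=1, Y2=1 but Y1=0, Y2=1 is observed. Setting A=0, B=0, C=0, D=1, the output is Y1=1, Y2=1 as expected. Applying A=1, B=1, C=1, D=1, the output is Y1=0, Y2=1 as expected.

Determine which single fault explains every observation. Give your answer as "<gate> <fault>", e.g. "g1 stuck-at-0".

g5 stuck-at-1

Fault-free values for test 1 (A=1, B=0, C=1, D=0): g1=0, g2=1, g3=0, g4=1, g5=0, g6=0, g7=1, g8=1, g9=1, g10=1, giving Y1=1, Y2=1. Observed Y1=0, Y2=1.
Test 1: faults giving observed Y1=0, Y2=1 are {g5 stuck-at-1, g5 inverted output, g8 stuck-at-0, g8 inverted output, g9 stuck-at-0, g9 inverted output}.
Test 2 (A=0, B=0, C=0, D=1): fault-free g1=1, g2=0, g3=0, g4=0, g5=1, g6=1, g7=1, g8=0, g9=1, g10=1 → Y1=1, Y2=1; observed Y1=1, Y2=1. Eliminates g5 inverted output, g8 inverted output, g9 stuck-at-0, g9 inverted output.
Test 3 (A=1, B=1, C=1, D=1): fault-free g1=0, g2=0, g3=0, g4=1, g5=0, g6=1, g7=0, g8=1, g9=0, g10=1 → Y1=0, Y2=1; observed Y1=0, Y2=1. Eliminates g8 stuck-at-0.
Only g5 stuck-at-1 is consistent with every test.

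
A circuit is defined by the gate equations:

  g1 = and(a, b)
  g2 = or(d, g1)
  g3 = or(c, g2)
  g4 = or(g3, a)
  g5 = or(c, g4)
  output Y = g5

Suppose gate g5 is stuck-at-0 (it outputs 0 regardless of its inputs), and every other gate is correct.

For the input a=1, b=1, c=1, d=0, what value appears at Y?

Propagate with g5 forced: g1=1, g2=1, g3=1, g4=1, g5=0 [stuck-at-0].
So Y = 0. (Without the fault it would be 1.)

0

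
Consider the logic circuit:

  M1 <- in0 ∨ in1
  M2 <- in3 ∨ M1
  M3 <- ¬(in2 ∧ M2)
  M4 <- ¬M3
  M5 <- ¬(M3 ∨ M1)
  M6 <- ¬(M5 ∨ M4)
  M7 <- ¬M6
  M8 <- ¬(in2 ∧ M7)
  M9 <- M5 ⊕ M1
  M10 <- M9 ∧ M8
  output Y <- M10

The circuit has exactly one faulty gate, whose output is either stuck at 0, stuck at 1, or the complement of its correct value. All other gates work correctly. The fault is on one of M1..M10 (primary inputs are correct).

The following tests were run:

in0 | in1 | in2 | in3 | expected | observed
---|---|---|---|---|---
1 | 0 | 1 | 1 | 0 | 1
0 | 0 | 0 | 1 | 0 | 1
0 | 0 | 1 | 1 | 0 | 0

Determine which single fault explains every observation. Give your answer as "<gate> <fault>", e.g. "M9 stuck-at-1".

M3 inverted output

Fault-free values for test 1 (in0=1, in1=0, in2=1, in3=1): M1=1, M2=1, M3=0, M4=1, M5=0, M6=0, M7=1, M8=0, M9=1, M10=0, giving Y=0. Observed 1.
Test 1: faults giving observed 1 are {M2 stuck-at-0, M2 inverted output, M3 stuck-at-1, M3 inverted output, M4 stuck-at-0, M4 inverted output, M6 stuck-at-1, M6 inverted output, M7 stuck-at-0, M7 inverted output, M8 stuck-at-1, M8 inverted output, M10 stuck-at-1, M10 inverted output}.
Test 2 (in0=0, in1=0, in2=0, in3=1): fault-free M1=0, M2=1, M3=1, M4=0, M5=0, M6=1, M7=0, M8=1, M9=0, M10=0 → 0; observed 1. Eliminates M2 stuck-at-0, M2 inverted output, M3 stuck-at-1, M4 stuck-at-0, M4 inverted output, M6 stuck-at-1, M6 inverted output, M7 stuck-at-0, M7 inverted output, M8 stuck-at-1, M8 inverted output.
Test 3 (in0=0, in1=0, in2=1, in3=1): fault-free M1=0, M2=1, M3=0, M4=1, M5=1, M6=0, M7=1, M8=0, M9=1, M10=0 → 0; observed 0. Eliminates M10 stuck-at-1, M10 inverted output.
Only M3 inverted output is consistent with every test.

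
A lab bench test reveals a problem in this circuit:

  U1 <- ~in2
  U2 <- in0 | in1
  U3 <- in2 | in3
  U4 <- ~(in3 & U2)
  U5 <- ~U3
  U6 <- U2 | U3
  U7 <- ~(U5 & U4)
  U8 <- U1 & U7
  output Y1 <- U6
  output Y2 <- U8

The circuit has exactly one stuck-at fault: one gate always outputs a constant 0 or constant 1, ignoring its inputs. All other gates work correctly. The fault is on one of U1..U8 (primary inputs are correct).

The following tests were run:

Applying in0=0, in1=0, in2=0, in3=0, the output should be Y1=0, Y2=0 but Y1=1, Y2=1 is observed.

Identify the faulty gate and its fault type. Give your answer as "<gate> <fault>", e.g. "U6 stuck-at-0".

U3 stuck-at-1

Fault-free values for test 1 (in0=0, in1=0, in2=0, in3=0): U1=1, U2=0, U3=0, U4=1, U5=1, U6=0, U7=0, U8=0, giving Y1=0, Y2=0. Observed Y1=1, Y2=1.
Test 1: faults giving observed Y1=1, Y2=1 are {U3 stuck-at-1}.
Only U3 stuck-at-1 is consistent with every test.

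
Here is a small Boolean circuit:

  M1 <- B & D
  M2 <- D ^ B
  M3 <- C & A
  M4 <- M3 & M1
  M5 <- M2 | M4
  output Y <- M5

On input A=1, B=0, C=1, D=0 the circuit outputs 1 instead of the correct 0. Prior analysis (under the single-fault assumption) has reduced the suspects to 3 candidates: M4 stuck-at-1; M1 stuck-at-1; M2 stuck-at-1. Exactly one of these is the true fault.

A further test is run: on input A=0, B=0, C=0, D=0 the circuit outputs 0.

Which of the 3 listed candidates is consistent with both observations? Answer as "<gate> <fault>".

Evaluate each candidate on input A=0, B=0, C=0, D=0:
  M4 stuck-at-1: M1=0, M2=0, M3=0, M4=1 [stuck-at-1], M5=1 → 1 — eliminated
  M1 stuck-at-1: M1=1 [stuck-at-1], M2=0, M3=0, M4=0, M5=0 → 0 — matches
  M2 stuck-at-1: M1=0, M2=1 [stuck-at-1], M3=0, M4=0, M5=1 → 1 — eliminated
Only M1 stuck-at-1 reproduces the observed 0.

M1 stuck-at-1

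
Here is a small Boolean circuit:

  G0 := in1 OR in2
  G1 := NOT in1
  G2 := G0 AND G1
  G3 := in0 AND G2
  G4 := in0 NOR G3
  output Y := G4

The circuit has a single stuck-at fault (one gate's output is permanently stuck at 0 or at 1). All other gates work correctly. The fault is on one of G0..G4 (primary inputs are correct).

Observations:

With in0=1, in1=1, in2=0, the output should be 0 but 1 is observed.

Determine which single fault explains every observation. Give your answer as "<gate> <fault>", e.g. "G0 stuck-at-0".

Fault-free values for test 1 (in0=1, in1=1, in2=0): G0=1, G1=0, G2=0, G3=0, G4=0, giving Y=0. Observed 1.
Test 1: faults giving observed 1 are {G4 stuck-at-1}.
Only G4 stuck-at-1 is consistent with every test.

G4 stuck-at-1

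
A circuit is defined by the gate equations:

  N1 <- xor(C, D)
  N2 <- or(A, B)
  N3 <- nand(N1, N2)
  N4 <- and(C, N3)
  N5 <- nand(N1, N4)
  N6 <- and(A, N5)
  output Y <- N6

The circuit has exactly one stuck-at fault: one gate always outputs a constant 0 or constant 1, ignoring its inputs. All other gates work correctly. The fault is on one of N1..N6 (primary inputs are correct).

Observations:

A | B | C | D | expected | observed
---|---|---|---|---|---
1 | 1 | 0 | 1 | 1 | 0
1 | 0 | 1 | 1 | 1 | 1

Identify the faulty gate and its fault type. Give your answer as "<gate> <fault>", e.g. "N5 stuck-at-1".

Fault-free values for test 1 (A=1, B=1, C=0, D=1): N1=1, N2=1, N3=0, N4=0, N5=1, N6=1, giving Y=1. Observed 0.
Test 1: faults giving observed 0 are {N4 stuck-at-1, N5 stuck-at-0, N6 stuck-at-0}.
Test 2 (A=1, B=0, C=1, D=1): fault-free N1=0, N2=1, N3=1, N4=1, N5=1, N6=1 → 1; observed 1. Eliminates N5 stuck-at-0, N6 stuck-at-0.
Only N4 stuck-at-1 is consistent with every test.

N4 stuck-at-1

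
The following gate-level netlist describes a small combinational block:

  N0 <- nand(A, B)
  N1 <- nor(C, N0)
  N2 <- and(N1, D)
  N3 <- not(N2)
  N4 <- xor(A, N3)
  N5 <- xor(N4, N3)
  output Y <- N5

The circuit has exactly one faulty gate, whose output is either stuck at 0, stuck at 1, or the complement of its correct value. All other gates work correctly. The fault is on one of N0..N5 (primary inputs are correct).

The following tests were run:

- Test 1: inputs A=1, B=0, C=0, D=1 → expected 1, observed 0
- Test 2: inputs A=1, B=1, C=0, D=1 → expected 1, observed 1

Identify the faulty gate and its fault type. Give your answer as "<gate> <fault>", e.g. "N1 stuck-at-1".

N4 stuck-at-1

Fault-free values for test 1 (A=1, B=0, C=0, D=1): N0=1, N1=0, N2=0, N3=1, N4=0, N5=1, giving Y=1. Observed 0.
Test 1: faults giving observed 0 are {N4 stuck-at-1, N4 inverted output, N5 stuck-at-0, N5 inverted output}.
Test 2 (A=1, B=1, C=0, D=1): fault-free N0=0, N1=1, N2=1, N3=0, N4=1, N5=1 → 1; observed 1. Eliminates N4 inverted output, N5 stuck-at-0, N5 inverted output.
Only N4 stuck-at-1 is consistent with every test.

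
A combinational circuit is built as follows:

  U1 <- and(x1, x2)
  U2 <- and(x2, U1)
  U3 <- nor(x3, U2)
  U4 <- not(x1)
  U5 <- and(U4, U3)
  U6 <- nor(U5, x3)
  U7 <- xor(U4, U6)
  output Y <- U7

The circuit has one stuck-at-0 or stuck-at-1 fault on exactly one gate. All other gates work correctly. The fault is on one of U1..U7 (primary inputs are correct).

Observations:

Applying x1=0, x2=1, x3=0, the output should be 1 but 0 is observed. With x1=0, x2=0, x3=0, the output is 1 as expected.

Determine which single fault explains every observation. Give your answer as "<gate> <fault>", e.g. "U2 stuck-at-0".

Fault-free values for test 1 (x1=0, x2=1, x3=0): U1=0, U2=0, U3=1, U4=1, U5=1, U6=0, U7=1, giving Y=1. Observed 0.
Test 1: faults giving observed 0 are {U1 stuck-at-1, U2 stuck-at-1, U3 stuck-at-0, U5 stuck-at-0, U6 stuck-at-1, U7 stuck-at-0}.
Test 2 (x1=0, x2=0, x3=0): fault-free U1=0, U2=0, U3=1, U4=1, U5=1, U6=0, U7=1 → 1; observed 1. Eliminates U2 stuck-at-1, U3 stuck-at-0, U5 stuck-at-0, U6 stuck-at-1, U7 stuck-at-0.
Only U1 stuck-at-1 is consistent with every test.

U1 stuck-at-1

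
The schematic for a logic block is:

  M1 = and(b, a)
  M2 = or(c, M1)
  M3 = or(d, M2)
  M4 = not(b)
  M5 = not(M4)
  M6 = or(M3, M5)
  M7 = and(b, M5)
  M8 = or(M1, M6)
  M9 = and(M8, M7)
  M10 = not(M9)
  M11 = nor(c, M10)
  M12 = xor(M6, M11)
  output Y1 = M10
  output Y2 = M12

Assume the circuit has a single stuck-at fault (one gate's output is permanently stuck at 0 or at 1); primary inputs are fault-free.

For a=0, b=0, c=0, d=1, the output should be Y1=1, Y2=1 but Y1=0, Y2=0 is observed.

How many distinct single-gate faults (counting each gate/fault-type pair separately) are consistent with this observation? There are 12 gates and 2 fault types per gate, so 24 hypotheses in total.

Fault-free: M1=0, M2=0, M3=1, M4=1, M5=0, M6=1, M7=0, M8=1, M9=0, M10=1, M11=0, M12=1 → Y1=1, Y2=1. Observed Y1=0, Y2=0.
  M1: none of the 2 fault types match ✗
  M2: none of the 2 fault types match ✗
  M3: none of the 2 fault types match ✗
  M4: none of the 2 fault types match ✗
  M5: none of the 2 fault types match ✗
  M6: none of the 2 fault types match ✗
  M7: stuck-at-1 ✓; others ✗
  M8: none of the 2 fault types match ✗
  M9: stuck-at-1 ✓; others ✗
  M10: stuck-at-0 ✓; others ✗
  M11: none of the 2 fault types match ✗
  M12: none of the 2 fault types match ✗
Consistent faults: {M7 stuck-at-1, M9 stuck-at-1, M10 stuck-at-0} — 3 in all.

3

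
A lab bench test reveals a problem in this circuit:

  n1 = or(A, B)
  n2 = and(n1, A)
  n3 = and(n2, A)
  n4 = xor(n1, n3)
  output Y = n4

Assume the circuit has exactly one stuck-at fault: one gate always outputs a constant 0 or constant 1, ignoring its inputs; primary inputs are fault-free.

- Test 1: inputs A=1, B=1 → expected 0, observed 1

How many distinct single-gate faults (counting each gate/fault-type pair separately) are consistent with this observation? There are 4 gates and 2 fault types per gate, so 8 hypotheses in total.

3

Fault-free: n1=1, n2=1, n3=1, n4=0 → 0. Observed 1.
  n1 stuck-at-0: output 0 ✗
  n1 stuck-at-1: output 0 ✗
  n2 stuck-at-0: output 1 ✓
  n2 stuck-at-1: output 0 ✗
  n3 stuck-at-0: output 1 ✓
  n3 stuck-at-1: output 0 ✗
  n4 stuck-at-0: output 0 ✗
  n4 stuck-at-1: output 1 ✓
Consistent faults: {n2 stuck-at-0, n3 stuck-at-0, n4 stuck-at-1} — 3 in all.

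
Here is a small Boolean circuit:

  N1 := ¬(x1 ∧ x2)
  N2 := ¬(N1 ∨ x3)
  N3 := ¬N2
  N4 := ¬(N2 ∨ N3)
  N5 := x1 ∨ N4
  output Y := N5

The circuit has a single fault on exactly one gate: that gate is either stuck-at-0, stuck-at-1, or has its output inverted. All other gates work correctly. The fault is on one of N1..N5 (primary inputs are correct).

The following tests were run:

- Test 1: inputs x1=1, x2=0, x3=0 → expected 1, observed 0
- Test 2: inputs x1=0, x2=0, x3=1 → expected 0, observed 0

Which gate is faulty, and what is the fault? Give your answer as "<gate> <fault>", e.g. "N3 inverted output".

Fault-free values for test 1 (x1=1, x2=0, x3=0): N1=1, N2=0, N3=1, N4=0, N5=1, giving Y=1. Observed 0.
Test 1: faults giving observed 0 are {N5 stuck-at-0, N5 inverted output}.
Test 2 (x1=0, x2=0, x3=1): fault-free N1=1, N2=0, N3=1, N4=0, N5=0 → 0; observed 0. Eliminates N5 inverted output.
Only N5 stuck-at-0 is consistent with every test.

N5 stuck-at-0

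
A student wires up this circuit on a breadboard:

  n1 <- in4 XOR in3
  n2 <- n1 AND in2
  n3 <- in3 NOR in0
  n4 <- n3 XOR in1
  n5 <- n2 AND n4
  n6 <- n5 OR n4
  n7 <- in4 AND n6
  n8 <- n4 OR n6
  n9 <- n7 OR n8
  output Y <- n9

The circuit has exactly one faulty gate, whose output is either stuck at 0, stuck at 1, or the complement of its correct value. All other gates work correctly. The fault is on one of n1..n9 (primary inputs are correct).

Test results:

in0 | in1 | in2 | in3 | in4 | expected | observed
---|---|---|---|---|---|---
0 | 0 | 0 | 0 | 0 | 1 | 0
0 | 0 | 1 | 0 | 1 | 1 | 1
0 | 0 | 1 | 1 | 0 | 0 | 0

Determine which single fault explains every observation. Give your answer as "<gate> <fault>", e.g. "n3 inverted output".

Fault-free values for test 1 (in0=0, in1=0, in2=0, in3=0, in4=0): n1=0, n2=0, n3=1, n4=1, n5=0, n6=1, n7=0, n8=1, n9=1, giving Y=1. Observed 0.
Test 1: faults giving observed 0 are {n3 stuck-at-0, n3 inverted output, n4 stuck-at-0, n4 inverted output, n8 stuck-at-0, n8 inverted output, n9 stuck-at-0, n9 inverted output}.
Test 2 (in0=0, in1=0, in2=1, in3=0, in4=1): fault-free n1=1, n2=1, n3=1, n4=1, n5=1, n6=1, n7=1, n8=1, n9=1 → 1; observed 1. Eliminates n3 stuck-at-0, n3 inverted output, n4 stuck-at-0, n4 inverted output, n9 stuck-at-0, n9 inverted output.
Test 3 (in0=0, in1=0, in2=1, in3=1, in4=0): fault-free n1=1, n2=1, n3=0, n4=0, n5=0, n6=0, n7=0, n8=0, n9=0 → 0; observed 0. Eliminates n8 inverted output.
Only n8 stuck-at-0 is consistent with every test.

n8 stuck-at-0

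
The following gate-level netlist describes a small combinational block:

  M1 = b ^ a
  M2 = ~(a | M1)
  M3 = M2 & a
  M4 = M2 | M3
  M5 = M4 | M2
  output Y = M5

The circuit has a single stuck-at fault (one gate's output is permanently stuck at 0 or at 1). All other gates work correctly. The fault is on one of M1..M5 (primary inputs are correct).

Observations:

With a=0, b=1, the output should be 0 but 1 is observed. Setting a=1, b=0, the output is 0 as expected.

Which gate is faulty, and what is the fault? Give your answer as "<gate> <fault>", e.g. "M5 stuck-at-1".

M1 stuck-at-0

Fault-free values for test 1 (a=0, b=1): M1=1, M2=0, M3=0, M4=0, M5=0, giving Y=0. Observed 1.
Test 1: faults giving observed 1 are {M1 stuck-at-0, M2 stuck-at-1, M3 stuck-at-1, M4 stuck-at-1, M5 stuck-at-1}.
Test 2 (a=1, b=0): fault-free M1=1, M2=0, M3=0, M4=0, M5=0 → 0; observed 0. Eliminates M2 stuck-at-1, M3 stuck-at-1, M4 stuck-at-1, M5 stuck-at-1.
Only M1 stuck-at-0 is consistent with every test.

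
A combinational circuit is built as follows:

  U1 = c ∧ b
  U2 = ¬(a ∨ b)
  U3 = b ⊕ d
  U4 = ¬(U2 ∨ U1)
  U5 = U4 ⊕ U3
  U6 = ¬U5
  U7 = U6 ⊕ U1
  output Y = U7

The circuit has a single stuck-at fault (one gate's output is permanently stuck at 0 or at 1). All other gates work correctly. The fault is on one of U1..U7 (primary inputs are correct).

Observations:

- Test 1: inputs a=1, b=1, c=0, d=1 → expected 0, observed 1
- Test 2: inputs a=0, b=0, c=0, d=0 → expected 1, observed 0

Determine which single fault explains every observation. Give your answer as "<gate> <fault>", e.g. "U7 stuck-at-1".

Fault-free values for test 1 (a=1, b=1, c=0, d=1): U1=0, U2=0, U3=0, U4=1, U5=1, U6=0, U7=0, giving Y=0. Observed 1.
Test 1: faults giving observed 1 are {U2 stuck-at-1, U3 stuck-at-1, U4 stuck-at-0, U5 stuck-at-0, U6 stuck-at-1, U7 stuck-at-1}.
Test 2 (a=0, b=0, c=0, d=0): fault-free U1=0, U2=1, U3=0, U4=0, U5=0, U6=1, U7=1 → 1; observed 0. Eliminates U2 stuck-at-1, U4 stuck-at-0, U5 stuck-at-0, U6 stuck-at-1, U7 stuck-at-1.
Only U3 stuck-at-1 is consistent with every test.

U3 stuck-at-1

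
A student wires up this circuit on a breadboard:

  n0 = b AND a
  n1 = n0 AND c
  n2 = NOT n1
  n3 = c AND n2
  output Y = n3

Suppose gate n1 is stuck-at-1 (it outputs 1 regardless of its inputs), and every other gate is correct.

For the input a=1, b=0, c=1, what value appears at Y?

Propagate with n1 forced: n0=0, n1=1 [stuck-at-1], n2=0, n3=0.
So Y = 0. (Without the fault it would be 1.)

0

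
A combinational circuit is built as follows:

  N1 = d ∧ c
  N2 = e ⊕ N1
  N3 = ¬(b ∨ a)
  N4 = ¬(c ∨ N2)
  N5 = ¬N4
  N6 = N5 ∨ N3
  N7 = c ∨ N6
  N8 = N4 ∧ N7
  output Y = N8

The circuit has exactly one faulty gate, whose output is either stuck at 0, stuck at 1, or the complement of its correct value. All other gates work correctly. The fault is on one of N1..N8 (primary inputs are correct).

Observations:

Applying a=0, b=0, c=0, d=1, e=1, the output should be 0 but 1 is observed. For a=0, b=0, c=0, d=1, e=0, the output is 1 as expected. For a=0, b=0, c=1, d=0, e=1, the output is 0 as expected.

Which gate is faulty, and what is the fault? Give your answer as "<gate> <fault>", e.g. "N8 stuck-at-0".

Fault-free values for test 1 (a=0, b=0, c=0, d=1, e=1): N1=0, N2=1, N3=1, N4=0, N5=1, N6=1, N7=1, N8=0, giving Y=0. Observed 1.
Test 1: faults giving observed 1 are {N1 stuck-at-1, N1 inverted output, N2 stuck-at-0, N2 inverted output, N4 stuck-at-1, N4 inverted output, N8 stuck-at-1, N8 inverted output}.
Test 2 (a=0, b=0, c=0, d=1, e=0): fault-free N1=0, N2=0, N3=1, N4=1, N5=0, N6=1, N7=1, N8=1 → 1; observed 1. Eliminates N1 stuck-at-1, N1 inverted output, N2 inverted output, N4 inverted output, N8 inverted output.
Test 3 (a=0, b=0, c=1, d=0, e=1): fault-free N1=0, N2=1, N3=1, N4=0, N5=1, N6=1, N7=1, N8=0 → 0; observed 0. Eliminates N4 stuck-at-1, N8 stuck-at-1.
Only N2 stuck-at-0 is consistent with every test.

N2 stuck-at-0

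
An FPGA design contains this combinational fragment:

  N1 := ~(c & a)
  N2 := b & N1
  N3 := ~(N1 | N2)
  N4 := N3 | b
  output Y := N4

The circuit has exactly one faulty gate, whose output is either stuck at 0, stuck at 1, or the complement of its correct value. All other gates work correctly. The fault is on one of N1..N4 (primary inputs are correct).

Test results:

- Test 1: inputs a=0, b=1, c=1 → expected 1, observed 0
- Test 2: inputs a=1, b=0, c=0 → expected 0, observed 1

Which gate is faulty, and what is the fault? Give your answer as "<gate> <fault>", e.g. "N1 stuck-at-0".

N4 inverted output

Fault-free values for test 1 (a=0, b=1, c=1): N1=1, N2=1, N3=0, N4=1, giving Y=1. Observed 0.
Test 1: faults giving observed 0 are {N4 stuck-at-0, N4 inverted output}.
Test 2 (a=1, b=0, c=0): fault-free N1=1, N2=0, N3=0, N4=0 → 0; observed 1. Eliminates N4 stuck-at-0.
Only N4 inverted output is consistent with every test.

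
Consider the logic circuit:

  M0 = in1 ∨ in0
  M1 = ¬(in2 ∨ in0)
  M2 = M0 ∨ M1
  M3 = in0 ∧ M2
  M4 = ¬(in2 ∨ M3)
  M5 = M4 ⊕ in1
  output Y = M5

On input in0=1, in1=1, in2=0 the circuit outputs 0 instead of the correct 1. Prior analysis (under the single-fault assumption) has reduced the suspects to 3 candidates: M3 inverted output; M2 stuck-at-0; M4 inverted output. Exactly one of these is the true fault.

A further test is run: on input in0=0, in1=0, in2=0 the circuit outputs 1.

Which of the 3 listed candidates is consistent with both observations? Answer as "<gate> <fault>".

Evaluate each candidate on input in0=0, in1=0, in2=0:
  M3 inverted output: M0=0, M1=1, M2=1, M3=1 [inverted output], M4=0, M5=0 → 0 — eliminated
  M2 stuck-at-0: M0=0, M1=1, M2=0 [stuck-at-0], M3=0, M4=1, M5=1 → 1 — matches
  M4 inverted output: M0=0, M1=1, M2=1, M3=0, M4=0 [inverted output], M5=0 → 0 — eliminated
Only M2 stuck-at-0 reproduces the observed 1.

M2 stuck-at-0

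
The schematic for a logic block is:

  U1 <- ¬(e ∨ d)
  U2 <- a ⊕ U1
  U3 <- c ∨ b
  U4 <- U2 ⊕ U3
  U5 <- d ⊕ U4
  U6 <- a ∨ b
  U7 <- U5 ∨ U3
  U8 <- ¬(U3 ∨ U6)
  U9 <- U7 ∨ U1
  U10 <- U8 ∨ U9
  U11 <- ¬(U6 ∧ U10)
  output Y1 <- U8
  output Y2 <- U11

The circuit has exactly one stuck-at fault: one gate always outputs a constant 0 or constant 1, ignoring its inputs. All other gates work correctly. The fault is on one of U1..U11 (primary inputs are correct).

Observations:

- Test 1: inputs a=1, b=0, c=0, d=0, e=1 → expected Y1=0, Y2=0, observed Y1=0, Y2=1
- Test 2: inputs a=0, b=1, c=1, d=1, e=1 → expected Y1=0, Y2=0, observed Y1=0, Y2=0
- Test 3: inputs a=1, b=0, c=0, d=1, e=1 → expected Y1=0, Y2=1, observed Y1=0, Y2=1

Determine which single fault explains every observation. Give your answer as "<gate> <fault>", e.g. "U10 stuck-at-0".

U5 stuck-at-0

Fault-free values for test 1 (a=1, b=0, c=0, d=0, e=1): U1=0, U2=1, U3=0, U4=1, U5=1, U6=1, U7=1, U8=0, U9=1, U10=1, U11=0, giving Y1=0, Y2=0. Observed Y1=0, Y2=1.
Test 1: faults giving observed Y1=0, Y2=1 are {U2 stuck-at-0, U4 stuck-at-0, U5 stuck-at-0, U7 stuck-at-0, U9 stuck-at-0, U10 stuck-at-0, U11 stuck-at-1}.
Test 2 (a=0, b=1, c=1, d=1, e=1): fault-free U1=0, U2=0, U3=1, U4=1, U5=0, U6=1, U7=1, U8=0, U9=1, U10=1, U11=0 → Y1=0, Y2=0; observed Y1=0, Y2=0. Eliminates U7 stuck-at-0, U9 stuck-at-0, U10 stuck-at-0, U11 stuck-at-1.
Test 3 (a=1, b=0, c=0, d=1, e=1): fault-free U1=0, U2=1, U3=0, U4=1, U5=0, U6=1, U7=0, U8=0, U9=0, U10=0, U11=1 → Y1=0, Y2=1; observed Y1=0, Y2=1. Eliminates U2 stuck-at-0, U4 stuck-at-0.
Only U5 stuck-at-0 is consistent with every test.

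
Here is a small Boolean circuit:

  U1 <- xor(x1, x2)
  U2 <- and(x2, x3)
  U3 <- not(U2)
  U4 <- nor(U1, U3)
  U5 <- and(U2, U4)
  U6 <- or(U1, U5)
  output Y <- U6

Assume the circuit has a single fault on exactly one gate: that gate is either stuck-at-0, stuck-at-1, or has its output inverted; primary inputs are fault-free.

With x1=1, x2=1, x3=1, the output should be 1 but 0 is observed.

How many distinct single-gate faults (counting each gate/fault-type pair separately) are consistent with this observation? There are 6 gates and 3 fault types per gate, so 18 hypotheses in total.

10

Fault-free: U1=0, U2=1, U3=0, U4=1, U5=1, U6=1 → 1. Observed 0.
  U1: none of the 3 fault types match ✗
  U2: stuck-at-0, inverted output ✓; others ✗
  U3: stuck-at-1, inverted output ✓; others ✗
  U4: stuck-at-0, inverted output ✓; others ✗
  U5: stuck-at-0, inverted output ✓; others ✗
  U6: stuck-at-0, inverted output ✓; others ✗
Consistent faults: {U2 stuck-at-0, U2 inverted output, U3 stuck-at-1, U3 inverted output, U4 stuck-at-0, U4 inverted output, U5 stuck-at-0, U5 inverted output, U6 stuck-at-0, U6 inverted output} — 10 in all.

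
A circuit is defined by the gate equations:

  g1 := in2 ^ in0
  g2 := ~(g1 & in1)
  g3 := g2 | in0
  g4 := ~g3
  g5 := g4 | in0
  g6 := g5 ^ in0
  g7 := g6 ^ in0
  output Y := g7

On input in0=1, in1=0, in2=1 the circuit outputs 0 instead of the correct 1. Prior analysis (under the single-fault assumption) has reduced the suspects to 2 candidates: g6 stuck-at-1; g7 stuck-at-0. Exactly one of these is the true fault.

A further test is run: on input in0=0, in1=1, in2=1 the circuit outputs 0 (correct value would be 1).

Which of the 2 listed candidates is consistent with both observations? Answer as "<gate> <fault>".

g7 stuck-at-0

Evaluate each candidate on input in0=0, in1=1, in2=1:
  g6 stuck-at-1: g1=1, g2=0, g3=0, g4=1, g5=1, g6=1 [stuck-at-1], g7=1 → 1 — eliminated
  g7 stuck-at-0: g1=1, g2=0, g3=0, g4=1, g5=1, g6=1, g7=0 [stuck-at-0] → 0 — matches
Only g7 stuck-at-0 reproduces the observed 0.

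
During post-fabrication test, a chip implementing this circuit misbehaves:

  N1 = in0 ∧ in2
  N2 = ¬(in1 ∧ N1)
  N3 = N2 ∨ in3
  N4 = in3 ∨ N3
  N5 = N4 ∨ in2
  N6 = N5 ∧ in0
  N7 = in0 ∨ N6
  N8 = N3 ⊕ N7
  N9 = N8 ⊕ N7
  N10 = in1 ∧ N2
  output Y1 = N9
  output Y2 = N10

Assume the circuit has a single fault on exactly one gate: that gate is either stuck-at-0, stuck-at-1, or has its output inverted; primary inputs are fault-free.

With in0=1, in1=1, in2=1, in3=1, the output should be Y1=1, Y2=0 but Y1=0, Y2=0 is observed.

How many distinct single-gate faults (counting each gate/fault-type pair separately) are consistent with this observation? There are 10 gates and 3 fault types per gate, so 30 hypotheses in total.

6

Fault-free: N1=1, N2=0, N3=1, N4=1, N5=1, N6=1, N7=1, N8=0, N9=1, N10=0 → Y1=1, Y2=0. Observed Y1=0, Y2=0.
  N1: none of the 3 fault types match ✗
  N2: none of the 3 fault types match ✗
  N3: stuck-at-0, inverted output ✓; others ✗
  N4: none of the 3 fault types match ✗
  N5: none of the 3 fault types match ✗
  N6: none of the 3 fault types match ✗
  N7: none of the 3 fault types match ✗
  N8: stuck-at-1, inverted output ✓; others ✗
  N9: stuck-at-0, inverted output ✓; others ✗
  N10: none of the 3 fault types match ✗
Consistent faults: {N3 stuck-at-0, N3 inverted output, N8 stuck-at-1, N8 inverted output, N9 stuck-at-0, N9 inverted output} — 6 in all.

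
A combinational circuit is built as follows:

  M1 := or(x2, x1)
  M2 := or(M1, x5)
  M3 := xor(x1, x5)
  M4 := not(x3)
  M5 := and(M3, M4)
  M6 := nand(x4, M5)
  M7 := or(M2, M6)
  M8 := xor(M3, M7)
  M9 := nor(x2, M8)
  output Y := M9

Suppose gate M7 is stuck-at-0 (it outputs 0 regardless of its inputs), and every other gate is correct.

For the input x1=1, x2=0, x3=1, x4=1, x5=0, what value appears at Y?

Propagate with M7 forced: M1=1, M2=1, M3=1, M4=0, M5=0, M6=1, M7=0 [stuck-at-0], M8=1, M9=0.
So Y = 0. (Without the fault it would be 1.)

0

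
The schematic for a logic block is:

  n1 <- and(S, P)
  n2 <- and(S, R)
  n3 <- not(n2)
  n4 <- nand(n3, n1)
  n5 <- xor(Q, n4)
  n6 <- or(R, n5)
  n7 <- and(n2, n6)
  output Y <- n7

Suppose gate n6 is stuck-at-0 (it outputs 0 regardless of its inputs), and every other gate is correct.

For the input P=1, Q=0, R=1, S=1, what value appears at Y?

Propagate with n6 forced: n1=1, n2=1, n3=0, n4=1, n5=1, n6=0 [stuck-at-0], n7=0.
So Y = 0. (Without the fault it would be 1.)

0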